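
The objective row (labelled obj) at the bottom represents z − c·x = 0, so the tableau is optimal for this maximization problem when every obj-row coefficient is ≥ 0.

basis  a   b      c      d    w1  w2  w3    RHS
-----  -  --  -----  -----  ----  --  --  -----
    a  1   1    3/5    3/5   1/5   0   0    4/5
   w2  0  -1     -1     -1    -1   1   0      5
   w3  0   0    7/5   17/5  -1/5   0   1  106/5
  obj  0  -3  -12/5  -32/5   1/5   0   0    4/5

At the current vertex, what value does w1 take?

0

w1 is not in the basis, so in the current basic feasible solution w1 = 0.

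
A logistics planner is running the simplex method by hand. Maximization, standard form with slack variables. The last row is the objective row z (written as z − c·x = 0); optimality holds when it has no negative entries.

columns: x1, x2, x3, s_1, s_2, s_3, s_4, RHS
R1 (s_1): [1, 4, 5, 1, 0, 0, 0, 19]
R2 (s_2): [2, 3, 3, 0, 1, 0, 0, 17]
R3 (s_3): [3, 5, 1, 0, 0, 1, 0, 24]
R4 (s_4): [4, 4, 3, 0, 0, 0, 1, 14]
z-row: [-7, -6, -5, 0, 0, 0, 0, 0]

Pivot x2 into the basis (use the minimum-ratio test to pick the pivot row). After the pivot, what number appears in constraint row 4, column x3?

3/4

Ratio test on column x2 — row 1: 19/4 = 19/4; row 2: 17/3 = 17/3; row 3: 24/5 = 24/5; row 4: 14/4 = 7/2. Minimum is 7/2 at row 4 (s_4 leaves); pivot element 4.
Divide row 4 by 4; eliminate column x2 from the other rows.
In the new row 4, the x3 entry is the old entry divided by the pivot: 3/4 = 3/4.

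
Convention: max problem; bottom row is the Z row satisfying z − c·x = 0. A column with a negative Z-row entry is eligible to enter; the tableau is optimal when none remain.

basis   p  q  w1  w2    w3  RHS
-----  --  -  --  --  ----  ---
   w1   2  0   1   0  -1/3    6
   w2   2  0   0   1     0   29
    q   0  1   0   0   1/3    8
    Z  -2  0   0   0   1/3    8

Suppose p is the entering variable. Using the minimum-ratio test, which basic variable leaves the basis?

Column p entries and ratios — w1: 6/2 = 3; w2: 29/2 = 29/2; q: 0 ≤ 0, skip.
Smallest ratio is 3 in the row of w1, so w1 leaves.

w1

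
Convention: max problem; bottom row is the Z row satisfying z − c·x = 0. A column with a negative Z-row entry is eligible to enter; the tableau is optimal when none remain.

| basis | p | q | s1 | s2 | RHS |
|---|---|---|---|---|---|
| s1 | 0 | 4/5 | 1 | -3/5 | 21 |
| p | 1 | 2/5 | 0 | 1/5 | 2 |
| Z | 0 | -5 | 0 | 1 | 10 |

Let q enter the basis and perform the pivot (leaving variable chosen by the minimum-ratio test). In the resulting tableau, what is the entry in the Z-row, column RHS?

Ratio test on column q — row 1: 21/(4/5) = 105/4; row 2: 2/(2/5) = 5. Minimum is 5 at row 2 (p leaves); pivot element 2/5.
Divide row 2 by 2/5; eliminate column q from the other rows.
Z-row update in column RHS: 10 − (-5)·5 = 35.

35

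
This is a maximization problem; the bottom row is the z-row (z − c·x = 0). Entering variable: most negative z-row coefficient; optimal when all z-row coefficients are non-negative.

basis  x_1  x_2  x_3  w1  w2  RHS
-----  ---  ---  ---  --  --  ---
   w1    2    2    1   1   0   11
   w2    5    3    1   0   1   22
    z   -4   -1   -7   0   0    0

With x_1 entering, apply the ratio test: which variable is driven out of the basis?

Column x_1 entries and ratios — w1: 11/2 = 11/2; w2: 22/5 = 22/5.
Smallest ratio is 22/5 in the row of w2, so w2 leaves.

w2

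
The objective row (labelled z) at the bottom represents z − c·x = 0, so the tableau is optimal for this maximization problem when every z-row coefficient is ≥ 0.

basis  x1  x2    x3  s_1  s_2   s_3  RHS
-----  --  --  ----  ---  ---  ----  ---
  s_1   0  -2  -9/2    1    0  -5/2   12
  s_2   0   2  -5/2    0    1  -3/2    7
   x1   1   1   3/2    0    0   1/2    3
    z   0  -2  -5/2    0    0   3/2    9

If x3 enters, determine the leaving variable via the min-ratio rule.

x1

Column x3 entries and ratios — s_1: -9/2 ≤ 0, skip; s_2: -5/2 ≤ 0, skip; x1: 3/(3/2) = 2.
Smallest ratio is 2 in the row of x1, so x1 leaves.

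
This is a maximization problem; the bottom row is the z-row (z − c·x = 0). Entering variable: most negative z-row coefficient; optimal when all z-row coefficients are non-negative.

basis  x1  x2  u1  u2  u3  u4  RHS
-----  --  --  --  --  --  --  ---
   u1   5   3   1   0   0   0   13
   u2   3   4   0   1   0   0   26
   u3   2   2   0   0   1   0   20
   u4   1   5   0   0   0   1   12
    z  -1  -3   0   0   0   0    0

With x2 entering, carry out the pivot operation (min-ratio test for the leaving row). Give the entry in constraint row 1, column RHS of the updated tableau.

29/5

Ratio test on column x2 — row 1: 13/3 = 13/3; row 2: 26/4 = 13/2; row 3: 20/2 = 10; row 4: 12/5 = 12/5. Minimum is 12/5 at row 4 (u4 leaves); pivot element 5.
Divide row 4 by 5; eliminate column x2 from the other rows.
Row 1 update in column RHS: 13 − 3·(12/5) = 29/5.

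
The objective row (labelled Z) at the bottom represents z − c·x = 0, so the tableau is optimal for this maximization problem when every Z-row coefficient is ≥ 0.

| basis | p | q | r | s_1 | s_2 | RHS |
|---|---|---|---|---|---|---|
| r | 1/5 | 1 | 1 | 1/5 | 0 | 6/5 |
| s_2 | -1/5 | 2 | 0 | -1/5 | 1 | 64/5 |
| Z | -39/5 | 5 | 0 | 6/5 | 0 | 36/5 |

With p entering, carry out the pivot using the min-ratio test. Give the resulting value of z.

54

Ratio test on column p — row 1: (6/5)/(1/5) = 6; row 2: entry -1/5 ≤ 0. Minimum is 6 at row 1 (r leaves); pivot element 1/5.
Pivot on row 1; the Z-row RHS becomes 36/5 − (-39/5)·6 = 54.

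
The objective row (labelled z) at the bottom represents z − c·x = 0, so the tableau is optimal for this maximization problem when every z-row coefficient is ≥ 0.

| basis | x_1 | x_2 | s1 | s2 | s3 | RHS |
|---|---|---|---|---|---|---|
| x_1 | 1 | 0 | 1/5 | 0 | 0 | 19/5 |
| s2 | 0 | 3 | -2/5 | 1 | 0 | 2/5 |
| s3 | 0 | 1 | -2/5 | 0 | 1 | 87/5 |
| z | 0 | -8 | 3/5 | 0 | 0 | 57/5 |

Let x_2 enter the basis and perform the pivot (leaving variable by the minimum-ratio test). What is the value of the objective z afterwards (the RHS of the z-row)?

187/15

Ratio test on column x_2 — row 1: entry 0 ≤ 0; row 2: (2/5)/3 = 2/15; row 3: (87/5)/1 = 87/5. Minimum is 2/15 at row 2 (s2 leaves); pivot element 3.
Pivot on row 2; the z-row RHS becomes 57/5 − (-8)·(2/15) = 187/15.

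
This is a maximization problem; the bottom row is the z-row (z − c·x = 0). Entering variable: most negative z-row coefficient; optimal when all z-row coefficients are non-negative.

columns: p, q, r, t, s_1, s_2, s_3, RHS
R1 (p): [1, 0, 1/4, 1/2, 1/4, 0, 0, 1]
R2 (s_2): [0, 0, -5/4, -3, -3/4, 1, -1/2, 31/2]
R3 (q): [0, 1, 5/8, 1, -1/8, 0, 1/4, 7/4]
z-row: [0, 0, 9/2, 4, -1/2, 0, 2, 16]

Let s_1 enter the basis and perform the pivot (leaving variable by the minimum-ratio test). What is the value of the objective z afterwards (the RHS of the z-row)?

18

Ratio test on column s_1 — row 1: 1/(1/4) = 4; row 2: entry -3/4 ≤ 0; row 3: entry -1/8 ≤ 0. Minimum is 4 at row 1 (p leaves); pivot element 1/4.
Pivot on row 1; the z-row RHS becomes 16 − (-1/2)·4 = 18.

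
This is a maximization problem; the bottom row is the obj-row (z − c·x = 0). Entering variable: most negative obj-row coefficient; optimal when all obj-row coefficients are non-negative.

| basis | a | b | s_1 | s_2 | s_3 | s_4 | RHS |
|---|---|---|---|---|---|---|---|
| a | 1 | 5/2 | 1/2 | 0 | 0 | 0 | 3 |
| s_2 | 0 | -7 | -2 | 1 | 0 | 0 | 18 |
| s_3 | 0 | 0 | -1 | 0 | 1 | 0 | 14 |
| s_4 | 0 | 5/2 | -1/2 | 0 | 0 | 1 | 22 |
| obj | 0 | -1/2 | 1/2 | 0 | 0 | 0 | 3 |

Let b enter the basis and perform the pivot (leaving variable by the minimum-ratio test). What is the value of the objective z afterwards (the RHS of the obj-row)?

18/5

Ratio test on column b — row 1: 3/(5/2) = 6/5; row 2: entry -7 ≤ 0; row 3: entry 0 ≤ 0; row 4: 22/(5/2) = 44/5. Minimum is 6/5 at row 1 (a leaves); pivot element 5/2.
Pivot on row 1; the obj-row RHS becomes 3 − (-1/2)·(6/5) = 18/5.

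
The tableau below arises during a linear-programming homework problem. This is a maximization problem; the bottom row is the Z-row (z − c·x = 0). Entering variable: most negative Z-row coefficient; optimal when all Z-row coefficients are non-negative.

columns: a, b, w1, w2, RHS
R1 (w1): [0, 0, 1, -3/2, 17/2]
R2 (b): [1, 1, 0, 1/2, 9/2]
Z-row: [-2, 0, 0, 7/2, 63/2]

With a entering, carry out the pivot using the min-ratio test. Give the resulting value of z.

Ratio test on column a — row 1: entry 0 ≤ 0; row 2: (9/2)/1 = 9/2. Minimum is 9/2 at row 2 (b leaves); pivot element 1.
Pivot on row 2; the Z-row RHS becomes 63/2 − (-2)·(9/2) = 81/2.

81/2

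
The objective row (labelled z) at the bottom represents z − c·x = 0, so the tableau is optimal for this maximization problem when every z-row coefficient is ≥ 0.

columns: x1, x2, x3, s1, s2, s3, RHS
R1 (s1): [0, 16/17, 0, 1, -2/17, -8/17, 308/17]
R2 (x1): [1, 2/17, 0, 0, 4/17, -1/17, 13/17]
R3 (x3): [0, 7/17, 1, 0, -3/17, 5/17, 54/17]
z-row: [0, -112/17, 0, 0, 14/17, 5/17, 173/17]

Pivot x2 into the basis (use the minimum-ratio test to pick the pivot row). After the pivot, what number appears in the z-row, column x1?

56

Ratio test on column x2 — row 1: (308/17)/(16/17) = 77/4; row 2: (13/17)/(2/17) = 13/2; row 3: (54/17)/(7/17) = 54/7. Minimum is 13/2 at row 2 (x1 leaves); pivot element 2/17.
Divide row 2 by 2/17; eliminate column x2 from the other rows.
z-row update in column x1: 0 − (-112/17)·(17/2) = 56.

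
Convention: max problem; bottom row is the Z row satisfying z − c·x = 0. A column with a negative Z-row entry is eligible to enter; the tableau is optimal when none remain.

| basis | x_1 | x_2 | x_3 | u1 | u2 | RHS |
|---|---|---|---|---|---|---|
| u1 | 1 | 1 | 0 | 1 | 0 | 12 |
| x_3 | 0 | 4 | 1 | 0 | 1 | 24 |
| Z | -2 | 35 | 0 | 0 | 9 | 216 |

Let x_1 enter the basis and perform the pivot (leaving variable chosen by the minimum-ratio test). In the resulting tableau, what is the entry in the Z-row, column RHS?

240

Ratio test on column x_1 — row 1: 12/1 = 12; row 2: entry 0 ≤ 0. Minimum is 12 at row 1 (u1 leaves); pivot element 1.
Divide row 1 by 1; eliminate column x_1 from the other rows.
Z-row update in column RHS: 216 − (-2)·12 = 240.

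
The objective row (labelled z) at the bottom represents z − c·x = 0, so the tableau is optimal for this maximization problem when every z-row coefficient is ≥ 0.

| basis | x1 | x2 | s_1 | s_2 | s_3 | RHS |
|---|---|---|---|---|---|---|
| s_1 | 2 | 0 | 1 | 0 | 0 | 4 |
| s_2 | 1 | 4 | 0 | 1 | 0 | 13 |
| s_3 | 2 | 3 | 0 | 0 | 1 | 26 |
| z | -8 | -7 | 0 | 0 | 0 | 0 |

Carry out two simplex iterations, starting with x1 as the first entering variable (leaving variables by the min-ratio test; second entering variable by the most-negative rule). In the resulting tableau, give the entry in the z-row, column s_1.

25/8

Ratio test on column x1 — row 1: 4/2 = 2; row 2: 13/1 = 13; row 3: 26/2 = 13. Minimum is 2 at row 1 (s_1 leaves); pivot element 2.
Divide row 1 by 2; eliminate column x1 from the other rows.
Second iteration: most negative z-row entry is -7 in column x2, so x2 enters.
Ratio test on column x2 — row 1: entry 0 ≤ 0; row 2: 11/4 = 11/4; row 3: 22/3 = 22/3. Minimum is 11/4 at row 2 (s_2 leaves); pivot element 4.
Divide row 2 by 4; eliminate column x2 from the other rows.
After both pivots, the entry at the z-row, column s_1 is 25/8.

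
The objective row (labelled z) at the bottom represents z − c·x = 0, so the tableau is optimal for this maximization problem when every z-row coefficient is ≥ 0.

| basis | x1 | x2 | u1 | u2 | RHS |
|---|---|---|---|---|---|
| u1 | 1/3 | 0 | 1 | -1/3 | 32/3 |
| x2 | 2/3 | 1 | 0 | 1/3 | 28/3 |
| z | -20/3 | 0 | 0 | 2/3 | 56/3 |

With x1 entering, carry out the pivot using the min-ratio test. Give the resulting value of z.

Ratio test on column x1 — row 1: (32/3)/(1/3) = 32; row 2: (28/3)/(2/3) = 14. Minimum is 14 at row 2 (x2 leaves); pivot element 2/3.
Pivot on row 2; the z-row RHS becomes 56/3 − (-20/3)·14 = 112.

112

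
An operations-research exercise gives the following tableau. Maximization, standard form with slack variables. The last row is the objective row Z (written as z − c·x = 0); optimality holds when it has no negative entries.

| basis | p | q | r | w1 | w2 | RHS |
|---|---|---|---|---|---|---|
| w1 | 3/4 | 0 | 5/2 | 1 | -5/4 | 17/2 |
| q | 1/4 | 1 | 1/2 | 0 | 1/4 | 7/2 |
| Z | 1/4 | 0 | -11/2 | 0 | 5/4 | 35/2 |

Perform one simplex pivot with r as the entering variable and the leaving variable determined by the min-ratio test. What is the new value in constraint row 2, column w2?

Ratio test on column r — row 1: (17/2)/(5/2) = 17/5; row 2: (7/2)/(1/2) = 7. Minimum is 17/5 at row 1 (w1 leaves); pivot element 5/2.
Divide row 1 by 5/2; eliminate column r from the other rows.
Row 2 update in column w2: 1/4 − (1/2)·(-1/2) = 1/2.

1/2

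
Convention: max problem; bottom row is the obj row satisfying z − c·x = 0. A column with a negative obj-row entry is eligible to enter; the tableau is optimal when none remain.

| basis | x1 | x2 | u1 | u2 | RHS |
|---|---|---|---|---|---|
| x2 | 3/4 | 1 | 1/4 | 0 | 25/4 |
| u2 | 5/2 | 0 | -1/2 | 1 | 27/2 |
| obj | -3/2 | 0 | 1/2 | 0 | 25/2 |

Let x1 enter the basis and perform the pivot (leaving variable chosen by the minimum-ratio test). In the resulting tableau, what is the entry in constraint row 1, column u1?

Ratio test on column x1 — row 1: (25/4)/(3/4) = 25/3; row 2: (27/2)/(5/2) = 27/5. Minimum is 27/5 at row 2 (u2 leaves); pivot element 5/2.
Divide row 2 by 5/2; eliminate column x1 from the other rows.
Row 1 update in column u1: 1/4 − (3/4)·(-1/5) = 2/5.

2/5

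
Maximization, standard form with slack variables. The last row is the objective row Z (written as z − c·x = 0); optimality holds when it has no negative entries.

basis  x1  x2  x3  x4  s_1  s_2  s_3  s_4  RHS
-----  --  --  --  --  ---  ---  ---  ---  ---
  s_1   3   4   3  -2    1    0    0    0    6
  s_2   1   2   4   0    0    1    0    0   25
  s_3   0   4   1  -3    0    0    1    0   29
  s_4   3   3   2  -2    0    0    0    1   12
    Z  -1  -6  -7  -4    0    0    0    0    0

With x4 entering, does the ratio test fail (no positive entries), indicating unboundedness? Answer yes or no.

Every constraint-row entry in column x4 is ≤ 0, so increasing x4 is unbounded.

yes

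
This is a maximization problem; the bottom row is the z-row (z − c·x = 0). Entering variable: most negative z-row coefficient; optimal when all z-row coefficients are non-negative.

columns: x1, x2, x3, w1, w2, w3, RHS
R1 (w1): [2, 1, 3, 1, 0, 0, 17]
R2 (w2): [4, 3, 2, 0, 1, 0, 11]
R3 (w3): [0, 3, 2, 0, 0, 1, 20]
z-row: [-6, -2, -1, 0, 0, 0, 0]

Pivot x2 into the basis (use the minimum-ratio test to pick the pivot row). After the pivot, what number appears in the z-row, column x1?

-10/3

Ratio test on column x2 — row 1: 17/1 = 17; row 2: 11/3 = 11/3; row 3: 20/3 = 20/3. Minimum is 11/3 at row 2 (w2 leaves); pivot element 3.
Divide row 2 by 3; eliminate column x2 from the other rows.
z-row update in column x1: -6 − (-2)·(4/3) = -10/3.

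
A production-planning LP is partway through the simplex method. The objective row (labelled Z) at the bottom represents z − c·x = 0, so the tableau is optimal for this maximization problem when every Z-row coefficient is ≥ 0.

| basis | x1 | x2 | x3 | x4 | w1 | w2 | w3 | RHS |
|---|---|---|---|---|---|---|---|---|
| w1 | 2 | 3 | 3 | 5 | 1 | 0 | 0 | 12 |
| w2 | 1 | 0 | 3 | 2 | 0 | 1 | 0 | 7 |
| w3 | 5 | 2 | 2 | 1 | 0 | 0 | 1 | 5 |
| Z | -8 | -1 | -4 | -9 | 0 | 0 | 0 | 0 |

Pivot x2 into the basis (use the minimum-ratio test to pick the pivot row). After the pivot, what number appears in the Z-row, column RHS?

Ratio test on column x2 — row 1: 12/3 = 4; row 2: entry 0 ≤ 0; row 3: 5/2 = 5/2. Minimum is 5/2 at row 3 (w3 leaves); pivot element 2.
Divide row 3 by 2; eliminate column x2 from the other rows.
Z-row update in column RHS: 0 − (-1)·(5/2) = 5/2.

5/2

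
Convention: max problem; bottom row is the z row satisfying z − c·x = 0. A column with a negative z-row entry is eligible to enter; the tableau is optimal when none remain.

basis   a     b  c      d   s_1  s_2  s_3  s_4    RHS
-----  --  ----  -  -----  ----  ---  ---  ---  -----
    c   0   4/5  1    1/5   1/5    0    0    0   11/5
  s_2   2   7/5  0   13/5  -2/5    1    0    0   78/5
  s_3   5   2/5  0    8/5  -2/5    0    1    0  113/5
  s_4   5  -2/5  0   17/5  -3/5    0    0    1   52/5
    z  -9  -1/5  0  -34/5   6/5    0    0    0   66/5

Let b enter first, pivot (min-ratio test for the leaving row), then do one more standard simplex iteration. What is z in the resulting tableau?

689/20

Ratio test on column b — row 1: (11/5)/(4/5) = 11/4; row 2: (78/5)/(7/5) = 78/7; row 3: (113/5)/(2/5) = 113/2; row 4: entry -2/5 ≤ 0. Minimum is 11/4 at row 1 (c leaves); pivot element 4/5.
Pivot on row 1; the z-row RHS becomes 66/5 − (-1/5)·(11/4) = 55/4.
Next entering variable (most negative z-row entry -9): a.
Ratio test on column a — row 1: entry 0 ≤ 0; row 2: (47/4)/2 = 47/8; row 3: (43/2)/5 = 43/10; row 4: (23/2)/5 = 23/10. Minimum is 23/10 at row 4 (s_4 leaves); pivot element 5.
After the second pivot the z-row RHS is 55/4 − (-9)·(23/10) = 689/20.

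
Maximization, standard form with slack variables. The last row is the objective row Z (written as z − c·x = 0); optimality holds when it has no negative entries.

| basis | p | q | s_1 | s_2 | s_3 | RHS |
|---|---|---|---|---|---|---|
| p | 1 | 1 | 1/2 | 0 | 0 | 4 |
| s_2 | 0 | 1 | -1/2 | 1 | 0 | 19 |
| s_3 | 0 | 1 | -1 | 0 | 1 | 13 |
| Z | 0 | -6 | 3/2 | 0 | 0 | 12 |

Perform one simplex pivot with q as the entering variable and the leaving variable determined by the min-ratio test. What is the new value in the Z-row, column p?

Ratio test on column q — row 1: 4/1 = 4; row 2: 19/1 = 19; row 3: 13/1 = 13. Minimum is 4 at row 1 (p leaves); pivot element 1.
Divide row 1 by 1; eliminate column q from the other rows.
Z-row update in column p: 0 − (-6)·1 = 6.

6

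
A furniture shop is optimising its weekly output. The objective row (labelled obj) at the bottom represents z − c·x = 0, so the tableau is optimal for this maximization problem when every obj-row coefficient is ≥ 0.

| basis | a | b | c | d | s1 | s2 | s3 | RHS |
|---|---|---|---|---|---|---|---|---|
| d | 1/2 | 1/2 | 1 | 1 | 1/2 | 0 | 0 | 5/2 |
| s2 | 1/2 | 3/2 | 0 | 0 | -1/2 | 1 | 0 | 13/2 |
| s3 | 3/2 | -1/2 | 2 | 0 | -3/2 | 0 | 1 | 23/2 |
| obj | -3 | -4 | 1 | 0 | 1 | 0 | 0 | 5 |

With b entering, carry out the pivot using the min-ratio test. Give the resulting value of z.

Ratio test on column b — row 1: (5/2)/(1/2) = 5; row 2: (13/2)/(3/2) = 13/3; row 3: entry -1/2 ≤ 0. Minimum is 13/3 at row 2 (s2 leaves); pivot element 3/2.
Pivot on row 2; the obj-row RHS becomes 5 − (-4)·(13/3) = 67/3.

67/3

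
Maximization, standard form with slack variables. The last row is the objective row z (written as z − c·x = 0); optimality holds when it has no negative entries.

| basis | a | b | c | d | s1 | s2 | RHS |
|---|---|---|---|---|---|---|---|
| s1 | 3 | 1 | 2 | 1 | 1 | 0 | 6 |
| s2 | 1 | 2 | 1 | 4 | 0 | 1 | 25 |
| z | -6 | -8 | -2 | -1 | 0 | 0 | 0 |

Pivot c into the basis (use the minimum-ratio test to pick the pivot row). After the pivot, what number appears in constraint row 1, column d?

1/2

Ratio test on column c — row 1: 6/2 = 3; row 2: 25/1 = 25. Minimum is 3 at row 1 (s1 leaves); pivot element 2.
Divide row 1 by 2; eliminate column c from the other rows.
In the new row 1, the d entry is the old entry divided by the pivot: 1/2 = 1/2.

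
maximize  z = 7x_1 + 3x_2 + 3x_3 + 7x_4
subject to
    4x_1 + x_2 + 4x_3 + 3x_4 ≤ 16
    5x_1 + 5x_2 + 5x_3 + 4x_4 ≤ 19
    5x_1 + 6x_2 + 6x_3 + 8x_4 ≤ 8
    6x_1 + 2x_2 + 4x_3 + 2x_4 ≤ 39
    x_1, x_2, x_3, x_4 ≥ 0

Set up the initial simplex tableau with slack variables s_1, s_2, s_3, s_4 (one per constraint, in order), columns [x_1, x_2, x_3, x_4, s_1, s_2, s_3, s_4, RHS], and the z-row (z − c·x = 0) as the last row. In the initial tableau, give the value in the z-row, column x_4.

The z-row carries the negated objective coefficients: the x_4 entry is -7.

-7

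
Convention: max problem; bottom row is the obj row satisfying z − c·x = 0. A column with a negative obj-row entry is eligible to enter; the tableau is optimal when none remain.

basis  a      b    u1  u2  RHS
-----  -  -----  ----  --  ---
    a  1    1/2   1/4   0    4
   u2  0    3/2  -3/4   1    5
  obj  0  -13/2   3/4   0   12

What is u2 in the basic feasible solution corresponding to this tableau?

5

u2 is basic (row 2); its value is the RHS of that row, 5.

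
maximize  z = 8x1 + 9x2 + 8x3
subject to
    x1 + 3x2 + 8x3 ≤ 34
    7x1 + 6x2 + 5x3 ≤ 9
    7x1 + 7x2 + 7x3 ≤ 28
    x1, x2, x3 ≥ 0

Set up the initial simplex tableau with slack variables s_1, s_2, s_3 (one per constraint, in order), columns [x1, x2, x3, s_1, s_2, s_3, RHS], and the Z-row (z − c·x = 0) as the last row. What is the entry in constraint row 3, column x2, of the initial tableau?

7

Constraint 3 has coefficient 7 on x2.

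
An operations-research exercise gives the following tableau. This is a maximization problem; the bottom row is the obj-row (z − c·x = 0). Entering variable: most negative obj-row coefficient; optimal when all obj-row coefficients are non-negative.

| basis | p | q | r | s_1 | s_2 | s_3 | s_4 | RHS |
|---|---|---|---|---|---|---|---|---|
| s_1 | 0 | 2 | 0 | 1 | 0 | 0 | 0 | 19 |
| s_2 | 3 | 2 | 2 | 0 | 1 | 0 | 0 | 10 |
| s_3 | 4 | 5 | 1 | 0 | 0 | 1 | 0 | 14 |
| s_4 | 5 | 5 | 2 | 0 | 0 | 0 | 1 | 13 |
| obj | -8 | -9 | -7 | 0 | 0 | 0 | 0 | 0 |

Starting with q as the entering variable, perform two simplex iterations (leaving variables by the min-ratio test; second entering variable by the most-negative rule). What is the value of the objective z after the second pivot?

37

Ratio test on column q — row 1: 19/2 = 19/2; row 2: 10/2 = 5; row 3: 14/5 = 14/5; row 4: 13/5 = 13/5. Minimum is 13/5 at row 4 (s_4 leaves); pivot element 5.
Pivot on row 4; the obj-row RHS becomes 0 − (-9)·(13/5) = 117/5.
Next entering variable (most negative obj-row entry -17/5): r.
Ratio test on column r — row 1: entry -4/5 ≤ 0; row 2: (24/5)/(6/5) = 4; row 3: entry -1 ≤ 0; row 4: (13/5)/(2/5) = 13/2. Minimum is 4 at row 2 (s_2 leaves); pivot element 6/5.
After the second pivot the obj-row RHS is 117/5 − (-17/5)·4 = 37.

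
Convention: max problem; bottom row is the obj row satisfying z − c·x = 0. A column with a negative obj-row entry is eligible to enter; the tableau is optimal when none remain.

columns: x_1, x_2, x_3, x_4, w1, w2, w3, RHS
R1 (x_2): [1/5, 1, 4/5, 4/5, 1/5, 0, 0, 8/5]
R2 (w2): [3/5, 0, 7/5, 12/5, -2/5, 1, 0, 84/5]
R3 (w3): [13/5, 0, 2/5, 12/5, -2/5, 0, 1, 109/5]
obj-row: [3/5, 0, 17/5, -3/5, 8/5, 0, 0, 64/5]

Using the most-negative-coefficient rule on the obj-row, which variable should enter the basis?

Negative obj-row entries: x_4: -3/5.
The most negative is -3/5 in column x_4, so x_4 enters.

x_4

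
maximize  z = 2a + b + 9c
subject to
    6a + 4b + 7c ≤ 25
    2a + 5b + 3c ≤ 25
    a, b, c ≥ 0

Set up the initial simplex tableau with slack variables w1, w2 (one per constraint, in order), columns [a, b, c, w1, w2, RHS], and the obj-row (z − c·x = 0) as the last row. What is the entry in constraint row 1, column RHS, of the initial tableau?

25

The RHS of constraint 1 is b_1 = 25.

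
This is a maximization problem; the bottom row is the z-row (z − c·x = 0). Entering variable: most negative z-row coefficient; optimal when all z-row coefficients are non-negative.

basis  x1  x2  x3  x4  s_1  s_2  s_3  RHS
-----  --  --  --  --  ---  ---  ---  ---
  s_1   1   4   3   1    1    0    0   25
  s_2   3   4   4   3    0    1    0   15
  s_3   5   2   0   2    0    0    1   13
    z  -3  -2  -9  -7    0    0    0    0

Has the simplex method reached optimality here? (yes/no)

no

The z-row has a negative entry -9 in column x3, so it is not optimal.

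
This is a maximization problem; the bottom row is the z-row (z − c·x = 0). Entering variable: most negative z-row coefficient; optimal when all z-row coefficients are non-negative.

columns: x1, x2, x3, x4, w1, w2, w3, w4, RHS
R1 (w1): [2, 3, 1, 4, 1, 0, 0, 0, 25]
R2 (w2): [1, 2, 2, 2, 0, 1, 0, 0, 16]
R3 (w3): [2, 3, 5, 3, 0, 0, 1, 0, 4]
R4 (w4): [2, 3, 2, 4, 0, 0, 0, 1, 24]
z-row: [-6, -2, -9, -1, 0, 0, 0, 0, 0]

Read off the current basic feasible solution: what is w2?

16

w2 is basic (row 2); its value is the RHS of that row, 16.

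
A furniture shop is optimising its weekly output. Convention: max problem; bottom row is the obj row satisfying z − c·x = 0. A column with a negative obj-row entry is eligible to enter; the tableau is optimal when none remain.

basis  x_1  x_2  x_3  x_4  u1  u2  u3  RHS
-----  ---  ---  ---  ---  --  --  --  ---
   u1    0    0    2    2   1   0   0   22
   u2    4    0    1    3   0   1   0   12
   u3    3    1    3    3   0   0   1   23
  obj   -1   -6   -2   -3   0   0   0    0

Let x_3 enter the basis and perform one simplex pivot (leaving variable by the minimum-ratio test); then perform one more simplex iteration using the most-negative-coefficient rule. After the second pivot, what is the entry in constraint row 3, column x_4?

Ratio test on column x_3 — row 1: 22/2 = 11; row 2: 12/1 = 12; row 3: 23/3 = 23/3. Minimum is 23/3 at row 3 (u3 leaves); pivot element 3.
Divide row 3 by 3; eliminate column x_3 from the other rows.
Second iteration: most negative obj-row entry is -16/3 in column x_2, so x_2 enters.
Ratio test on column x_2 — row 1: entry -2/3 ≤ 0; row 2: entry -1/3 ≤ 0; row 3: (23/3)/(1/3) = 23. Minimum is 23 at row 3 (x_3 leaves); pivot element 1/3.
Divide row 3 by 1/3; eliminate column x_2 from the other rows.
After both pivots, the entry at constraint row 3, column x_4 is 3.

3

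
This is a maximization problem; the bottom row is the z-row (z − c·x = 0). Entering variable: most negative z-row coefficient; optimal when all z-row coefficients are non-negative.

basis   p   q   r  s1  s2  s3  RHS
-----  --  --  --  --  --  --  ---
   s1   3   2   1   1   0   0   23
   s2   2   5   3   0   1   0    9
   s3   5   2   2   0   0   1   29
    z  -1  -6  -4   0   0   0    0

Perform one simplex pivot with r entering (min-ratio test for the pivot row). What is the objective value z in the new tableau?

Ratio test on column r — row 1: 23/1 = 23; row 2: 9/3 = 3; row 3: 29/2 = 29/2. Minimum is 3 at row 2 (s2 leaves); pivot element 3.
Pivot on row 2; the z-row RHS becomes 0 − (-4)·3 = 12.

12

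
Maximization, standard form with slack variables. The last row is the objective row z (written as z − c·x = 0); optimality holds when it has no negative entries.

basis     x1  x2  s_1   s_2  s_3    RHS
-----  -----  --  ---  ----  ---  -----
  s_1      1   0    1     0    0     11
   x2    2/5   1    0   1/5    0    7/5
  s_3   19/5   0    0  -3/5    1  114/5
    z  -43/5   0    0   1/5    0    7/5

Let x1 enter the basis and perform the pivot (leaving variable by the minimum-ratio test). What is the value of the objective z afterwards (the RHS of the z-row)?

63/2

Ratio test on column x1 — row 1: 11/1 = 11; row 2: (7/5)/(2/5) = 7/2; row 3: (114/5)/(19/5) = 6. Minimum is 7/2 at row 2 (x2 leaves); pivot element 2/5.
Pivot on row 2; the z-row RHS becomes 7/5 − (-43/5)·(7/2) = 63/2.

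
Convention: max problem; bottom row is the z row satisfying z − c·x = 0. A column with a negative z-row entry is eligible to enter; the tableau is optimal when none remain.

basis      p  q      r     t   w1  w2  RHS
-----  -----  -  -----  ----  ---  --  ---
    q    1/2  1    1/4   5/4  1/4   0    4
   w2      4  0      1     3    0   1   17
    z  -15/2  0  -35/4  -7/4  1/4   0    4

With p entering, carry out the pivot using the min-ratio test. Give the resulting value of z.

Ratio test on column p — row 1: 4/(1/2) = 8; row 2: 17/4 = 17/4. Minimum is 17/4 at row 2 (w2 leaves); pivot element 4.
Pivot on row 2; the z-row RHS becomes 4 − (-15/2)·(17/4) = 287/8.

287/8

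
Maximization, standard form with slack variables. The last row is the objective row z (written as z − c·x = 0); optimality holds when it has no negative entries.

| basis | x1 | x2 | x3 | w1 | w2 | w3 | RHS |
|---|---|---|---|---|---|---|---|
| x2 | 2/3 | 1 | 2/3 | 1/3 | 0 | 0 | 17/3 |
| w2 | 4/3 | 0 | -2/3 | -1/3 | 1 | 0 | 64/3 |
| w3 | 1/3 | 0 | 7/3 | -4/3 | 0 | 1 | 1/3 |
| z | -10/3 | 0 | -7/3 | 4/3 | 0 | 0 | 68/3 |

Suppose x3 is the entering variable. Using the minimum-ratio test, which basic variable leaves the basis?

Column x3 entries and ratios — x2: (17/3)/(2/3) = 17/2; w2: -2/3 ≤ 0, skip; w3: (1/3)/(7/3) = 1/7.
Smallest ratio is 1/7 in the row of w3, so w3 leaves.

w3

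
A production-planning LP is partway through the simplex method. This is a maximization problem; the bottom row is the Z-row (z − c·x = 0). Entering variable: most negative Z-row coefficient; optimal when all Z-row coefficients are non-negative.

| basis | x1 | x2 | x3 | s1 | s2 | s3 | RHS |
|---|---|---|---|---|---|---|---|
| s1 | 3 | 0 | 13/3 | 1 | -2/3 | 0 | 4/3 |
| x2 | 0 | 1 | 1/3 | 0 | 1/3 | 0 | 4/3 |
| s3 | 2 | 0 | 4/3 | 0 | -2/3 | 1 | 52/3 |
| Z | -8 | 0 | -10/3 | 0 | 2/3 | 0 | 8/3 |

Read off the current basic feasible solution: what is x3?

0

x3 is not in the basis, so in the current basic feasible solution x3 = 0.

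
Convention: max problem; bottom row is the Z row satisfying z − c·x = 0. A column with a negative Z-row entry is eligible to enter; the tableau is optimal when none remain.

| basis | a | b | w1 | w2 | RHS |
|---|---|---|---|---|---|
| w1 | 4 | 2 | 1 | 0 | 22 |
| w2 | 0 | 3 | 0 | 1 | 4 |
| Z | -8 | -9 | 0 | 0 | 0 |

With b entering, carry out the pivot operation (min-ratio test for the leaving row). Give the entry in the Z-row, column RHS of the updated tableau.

Ratio test on column b — row 1: 22/2 = 11; row 2: 4/3 = 4/3. Minimum is 4/3 at row 2 (w2 leaves); pivot element 3.
Divide row 2 by 3; eliminate column b from the other rows.
Z-row update in column RHS: 0 − (-9)·(4/3) = 12.

12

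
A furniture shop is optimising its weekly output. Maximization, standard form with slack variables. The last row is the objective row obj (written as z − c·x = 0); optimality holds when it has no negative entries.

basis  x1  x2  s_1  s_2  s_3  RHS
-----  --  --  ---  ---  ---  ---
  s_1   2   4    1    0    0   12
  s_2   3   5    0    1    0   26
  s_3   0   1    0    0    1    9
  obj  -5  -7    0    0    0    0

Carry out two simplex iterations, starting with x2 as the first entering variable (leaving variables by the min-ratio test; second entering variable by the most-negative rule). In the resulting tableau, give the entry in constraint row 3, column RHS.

Ratio test on column x2 — row 1: 12/4 = 3; row 2: 26/5 = 26/5; row 3: 9/1 = 9. Minimum is 3 at row 1 (s_1 leaves); pivot element 4.
Divide row 1 by 4; eliminate column x2 from the other rows.
Second iteration: most negative obj-row entry is -3/2 in column x1, so x1 enters.
Ratio test on column x1 — row 1: 3/(1/2) = 6; row 2: 11/(1/2) = 22; row 3: entry -1/2 ≤ 0. Minimum is 6 at row 1 (x2 leaves); pivot element 1/2.
Divide row 1 by 1/2; eliminate column x1 from the other rows.
After both pivots, the entry at constraint row 3, column RHS is 9.

9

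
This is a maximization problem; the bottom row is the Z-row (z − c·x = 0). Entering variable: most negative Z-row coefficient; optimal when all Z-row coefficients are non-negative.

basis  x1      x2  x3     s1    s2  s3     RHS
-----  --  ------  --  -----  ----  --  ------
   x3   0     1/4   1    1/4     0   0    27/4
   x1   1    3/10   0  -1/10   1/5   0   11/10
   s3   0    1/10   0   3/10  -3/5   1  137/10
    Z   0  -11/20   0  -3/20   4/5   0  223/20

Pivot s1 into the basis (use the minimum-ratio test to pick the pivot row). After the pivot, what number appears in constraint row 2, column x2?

2/5

Ratio test on column s1 — row 1: (27/4)/(1/4) = 27; row 2: entry -1/10 ≤ 0; row 3: (137/10)/(3/10) = 137/3. Minimum is 27 at row 1 (x3 leaves); pivot element 1/4.
Divide row 1 by 1/4; eliminate column s1 from the other rows.
Row 2 update in column x2: 3/10 − (-1/10)·1 = 2/5.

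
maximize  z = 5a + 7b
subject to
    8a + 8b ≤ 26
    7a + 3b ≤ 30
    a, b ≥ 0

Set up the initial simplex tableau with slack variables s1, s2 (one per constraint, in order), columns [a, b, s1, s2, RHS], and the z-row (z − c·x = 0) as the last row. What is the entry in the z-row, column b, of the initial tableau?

-7

The z-row carries the negated objective coefficients: the b entry is -7.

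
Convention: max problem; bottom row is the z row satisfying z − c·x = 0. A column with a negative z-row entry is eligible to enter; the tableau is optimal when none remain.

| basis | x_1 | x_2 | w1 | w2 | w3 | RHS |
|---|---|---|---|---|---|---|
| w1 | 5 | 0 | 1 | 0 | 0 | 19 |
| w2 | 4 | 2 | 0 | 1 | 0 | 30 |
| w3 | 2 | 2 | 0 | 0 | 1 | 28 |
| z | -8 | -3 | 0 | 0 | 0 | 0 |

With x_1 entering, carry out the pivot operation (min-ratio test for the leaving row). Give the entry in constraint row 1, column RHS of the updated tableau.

19/5

Ratio test on column x_1 — row 1: 19/5 = 19/5; row 2: 30/4 = 15/2; row 3: 28/2 = 14. Minimum is 19/5 at row 1 (w1 leaves); pivot element 5.
Divide row 1 by 5; eliminate column x_1 from the other rows.
In the new row 1, the RHS entry is the old entry divided by the pivot: 19/5 = 19/5.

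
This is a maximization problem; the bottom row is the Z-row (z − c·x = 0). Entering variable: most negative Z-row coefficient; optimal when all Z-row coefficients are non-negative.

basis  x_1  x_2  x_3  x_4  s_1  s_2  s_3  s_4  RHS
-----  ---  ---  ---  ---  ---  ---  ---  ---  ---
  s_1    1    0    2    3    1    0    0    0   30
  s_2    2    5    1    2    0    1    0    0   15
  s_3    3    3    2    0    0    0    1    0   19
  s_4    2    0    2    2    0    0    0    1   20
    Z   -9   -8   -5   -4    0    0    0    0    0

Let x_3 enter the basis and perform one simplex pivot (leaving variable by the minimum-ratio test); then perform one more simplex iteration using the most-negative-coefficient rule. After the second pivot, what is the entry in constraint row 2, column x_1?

3/2

Ratio test on column x_3 — row 1: 30/2 = 15; row 2: 15/1 = 15; row 3: 19/2 = 19/2; row 4: 20/2 = 10. Minimum is 19/2 at row 3 (s_3 leaves); pivot element 2.
Divide row 3 by 2; eliminate column x_3 from the other rows.
Second iteration: most negative Z-row entry is -4 in column x_4, so x_4 enters.
Ratio test on column x_4 — row 1: 11/3 = 11/3; row 2: (11/2)/2 = 11/4; row 3: entry 0 ≤ 0; row 4: 1/2 = 1/2. Minimum is 1/2 at row 4 (s_4 leaves); pivot element 2.
Divide row 4 by 2; eliminate column x_4 from the other rows.
After both pivots, the entry at constraint row 2, column x_1 is 3/2.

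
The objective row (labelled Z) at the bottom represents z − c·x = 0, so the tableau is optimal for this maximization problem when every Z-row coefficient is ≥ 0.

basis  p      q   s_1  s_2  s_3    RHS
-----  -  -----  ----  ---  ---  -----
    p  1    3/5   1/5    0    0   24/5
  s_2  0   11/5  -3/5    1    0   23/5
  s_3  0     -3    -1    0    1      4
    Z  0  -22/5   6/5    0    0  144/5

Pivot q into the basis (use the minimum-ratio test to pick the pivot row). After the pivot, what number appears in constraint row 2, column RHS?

23/11

Ratio test on column q — row 1: (24/5)/(3/5) = 8; row 2: (23/5)/(11/5) = 23/11; row 3: entry -3 ≤ 0. Minimum is 23/11 at row 2 (s_2 leaves); pivot element 11/5.
Divide row 2 by 11/5; eliminate column q from the other rows.
In the new row 2, the RHS entry is the old entry divided by the pivot: (23/5)/(11/5) = 23/11.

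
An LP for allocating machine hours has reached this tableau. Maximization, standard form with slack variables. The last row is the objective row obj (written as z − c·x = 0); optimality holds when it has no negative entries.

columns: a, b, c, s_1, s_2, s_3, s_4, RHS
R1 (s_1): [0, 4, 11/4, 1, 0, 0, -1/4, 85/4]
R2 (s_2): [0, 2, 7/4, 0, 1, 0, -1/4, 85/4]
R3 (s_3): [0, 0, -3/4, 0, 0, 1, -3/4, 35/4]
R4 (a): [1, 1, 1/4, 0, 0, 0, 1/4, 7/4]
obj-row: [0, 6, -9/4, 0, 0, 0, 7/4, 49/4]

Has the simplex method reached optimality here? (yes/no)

no

The obj-row has a negative entry -9/4 in column c, so it is not optimal.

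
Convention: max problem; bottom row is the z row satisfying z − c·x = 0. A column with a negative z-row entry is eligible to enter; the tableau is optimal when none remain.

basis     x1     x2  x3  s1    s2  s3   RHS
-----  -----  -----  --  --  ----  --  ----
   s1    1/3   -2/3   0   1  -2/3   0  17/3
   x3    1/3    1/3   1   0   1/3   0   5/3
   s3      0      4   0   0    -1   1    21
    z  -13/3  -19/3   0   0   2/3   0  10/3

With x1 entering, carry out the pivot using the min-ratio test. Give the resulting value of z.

25

Ratio test on column x1 — row 1: (17/3)/(1/3) = 17; row 2: (5/3)/(1/3) = 5; row 3: entry 0 ≤ 0. Minimum is 5 at row 2 (x3 leaves); pivot element 1/3.
Pivot on row 2; the z-row RHS becomes 10/3 − (-13/3)·5 = 25.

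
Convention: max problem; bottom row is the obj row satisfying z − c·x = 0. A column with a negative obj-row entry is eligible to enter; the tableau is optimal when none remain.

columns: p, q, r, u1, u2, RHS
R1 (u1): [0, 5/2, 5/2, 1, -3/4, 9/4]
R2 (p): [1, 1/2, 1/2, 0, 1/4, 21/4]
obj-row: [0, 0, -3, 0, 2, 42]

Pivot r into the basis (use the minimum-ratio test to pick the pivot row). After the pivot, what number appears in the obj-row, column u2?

11/10

Ratio test on column r — row 1: (9/4)/(5/2) = 9/10; row 2: (21/4)/(1/2) = 21/2. Minimum is 9/10 at row 1 (u1 leaves); pivot element 5/2.
Divide row 1 by 5/2; eliminate column r from the other rows.
obj-row update in column u2: 2 − (-3)·(-3/10) = 11/10.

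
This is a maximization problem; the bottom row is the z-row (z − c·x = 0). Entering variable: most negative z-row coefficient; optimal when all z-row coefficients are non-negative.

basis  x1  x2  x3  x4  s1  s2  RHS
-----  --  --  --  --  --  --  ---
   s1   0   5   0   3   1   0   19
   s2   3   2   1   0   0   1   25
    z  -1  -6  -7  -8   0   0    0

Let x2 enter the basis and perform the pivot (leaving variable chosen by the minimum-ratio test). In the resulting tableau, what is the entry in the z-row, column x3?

Ratio test on column x2 — row 1: 19/5 = 19/5; row 2: 25/2 = 25/2. Minimum is 19/5 at row 1 (s1 leaves); pivot element 5.
Divide row 1 by 5; eliminate column x2 from the other rows.
z-row update in column x3: -7 − (-6)·0 = -7.

-7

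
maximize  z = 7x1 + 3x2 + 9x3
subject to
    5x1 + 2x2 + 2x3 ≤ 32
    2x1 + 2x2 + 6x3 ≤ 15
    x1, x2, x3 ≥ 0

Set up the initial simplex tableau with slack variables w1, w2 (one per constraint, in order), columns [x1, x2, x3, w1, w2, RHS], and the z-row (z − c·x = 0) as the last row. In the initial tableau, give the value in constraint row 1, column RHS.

32

The RHS of constraint 1 is b_1 = 32.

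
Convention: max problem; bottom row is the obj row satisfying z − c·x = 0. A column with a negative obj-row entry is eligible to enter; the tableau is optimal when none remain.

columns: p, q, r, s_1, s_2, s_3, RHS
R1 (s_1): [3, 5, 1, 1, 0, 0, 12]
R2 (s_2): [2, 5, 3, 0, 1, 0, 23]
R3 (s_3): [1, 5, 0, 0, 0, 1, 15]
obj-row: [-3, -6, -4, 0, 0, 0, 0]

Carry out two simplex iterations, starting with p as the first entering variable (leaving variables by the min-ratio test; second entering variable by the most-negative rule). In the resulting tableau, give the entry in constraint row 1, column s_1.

3/7

Ratio test on column p — row 1: 12/3 = 4; row 2: 23/2 = 23/2; row 3: 15/1 = 15. Minimum is 4 at row 1 (s_1 leaves); pivot element 3.
Divide row 1 by 3; eliminate column p from the other rows.
Second iteration: most negative obj-row entry is -3 in column r, so r enters.
Ratio test on column r — row 1: 4/(1/3) = 12; row 2: 15/(7/3) = 45/7; row 3: entry -1/3 ≤ 0. Minimum is 45/7 at row 2 (s_2 leaves); pivot element 7/3.
Divide row 2 by 7/3; eliminate column r from the other rows.
After both pivots, the entry at constraint row 1, column s_1 is 3/7.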